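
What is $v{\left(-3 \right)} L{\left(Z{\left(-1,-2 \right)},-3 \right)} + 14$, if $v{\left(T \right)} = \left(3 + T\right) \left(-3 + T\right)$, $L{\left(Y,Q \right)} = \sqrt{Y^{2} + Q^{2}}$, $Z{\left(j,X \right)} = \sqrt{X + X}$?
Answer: $14$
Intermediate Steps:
$Z{\left(j,X \right)} = \sqrt{2} \sqrt{X}$ ($Z{\left(j,X \right)} = \sqrt{2 X} = \sqrt{2} \sqrt{X}$)
$L{\left(Y,Q \right)} = \sqrt{Q^{2} + Y^{2}}$
$v{\left(T \right)} = \left(-3 + T\right) \left(3 + T\right)$
$v{\left(-3 \right)} L{\left(Z{\left(-1,-2 \right)},-3 \right)} + 14 = \left(-9 + \left(-3\right)^{2}\right) \sqrt{\left(-3\right)^{2} + \left(\sqrt{2} \sqrt{-2}\right)^{2}} + 14 = \left(-9 + 9\right) \sqrt{9 + \left(\sqrt{2} i \sqrt{2}\right)^{2}} + 14 = 0 \sqrt{9 + \left(2 i\right)^{2}} + 14 = 0 \sqrt{9 - 4} + 14 = 0 \sqrt{5} + 14 = 0 + 14 = 14$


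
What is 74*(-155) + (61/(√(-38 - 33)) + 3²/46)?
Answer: -527611/46 - 61*I*√71/71 ≈ -11470.0 - 7.2394*I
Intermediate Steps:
74*(-155) + (61/(√(-38 - 33)) + 3²/46) = -11470 + (61/(√(-71)) + 9*(1/46)) = -11470 + (61/((I*√71)) + 9/46) = -11470 + (61*(-I*√71/71) + 9/46) = -11470 + (-61*I*√71/71 + 9/46) = -11470 + (9/46 - 61*I*√71/71) = -527611/46 - 61*I*√71/71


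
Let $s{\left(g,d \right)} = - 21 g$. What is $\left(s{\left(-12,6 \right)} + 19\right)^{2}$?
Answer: $73441$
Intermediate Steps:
$\left(s{\left(-12,6 \right)} + 19\right)^{2} = \left(\left(-21\right) \left(-12\right) + 19\right)^{2} = \left(252 + 19\right)^{2} = 271^{2} = 73441$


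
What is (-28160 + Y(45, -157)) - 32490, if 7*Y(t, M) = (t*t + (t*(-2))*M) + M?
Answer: -408552/7 ≈ -58365.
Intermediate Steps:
Y(t, M) = M/7 + t²/7 - 2*M*t/7 (Y(t, M) = ((t*t + (t*(-2))*M) + M)/7 = ((t² + (-2*t)*M) + M)/7 = ((t² - 2*M*t) + M)/7 = (M + t² - 2*M*t)/7 = M/7 + t²/7 - 2*M*t/7)
(-28160 + Y(45, -157)) - 32490 = (-28160 + ((⅐)*(-157) + (⅐)*45² - 2/7*(-157)*45)) - 32490 = (-28160 + (-157/7 + (⅐)*2025 + 14130/7)) - 32490 = (-28160 + (-157/7 + 2025/7 + 14130/7)) - 32490 = (-28160 + 15998/7) - 32490 = -181122/7 - 32490 = -408552/7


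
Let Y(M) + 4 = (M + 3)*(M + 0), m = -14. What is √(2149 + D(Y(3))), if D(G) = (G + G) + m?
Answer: √2163 ≈ 46.508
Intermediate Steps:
Y(M) = -4 + M*(3 + M) (Y(M) = -4 + (M + 3)*(M + 0) = -4 + (3 + M)*M = -4 + M*(3 + M))
D(G) = -14 + 2*G (D(G) = (G + G) - 14 = 2*G - 14 = -14 + 2*G)
√(2149 + D(Y(3))) = √(2149 + (-14 + 2*(-4 + 3² + 3*3))) = √(2149 + (-14 + 2*(-4 + 9 + 9))) = √(2149 + (-14 + 2*14)) = √(2149 + (-14 + 28)) = √(2149 + 14) = √2163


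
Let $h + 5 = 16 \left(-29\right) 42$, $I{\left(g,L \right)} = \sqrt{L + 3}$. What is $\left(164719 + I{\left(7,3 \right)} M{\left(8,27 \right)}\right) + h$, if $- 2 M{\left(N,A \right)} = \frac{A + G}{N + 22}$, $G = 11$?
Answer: $145226 - \frac{19 \sqrt{6}}{30} \approx 1.4522 \cdot 10^{5}$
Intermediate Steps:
$I{\left(g,L \right)} = \sqrt{3 + L}$
$h = -19493$ ($h = -5 + 16 \left(-29\right) 42 = -5 - 19488 = -19493$)
$M{\left(N,A \right)} = - \frac{11 + A}{2 \left(22 + N\right)}$ ($M{\left(N,A \right)} = - \frac{\left(A + 11\right) \frac{1}{N + 22}}{2} = - \frac{\left(11 + A\right) \frac{1}{22 + N}}{2} = - \frac{\frac{1}{22 + N} \left(11 + A\right)}{2} = - \frac{11 + A}{2 \left(22 + N\right)}$)
$\left(164719 + I{\left(7,3 \right)} M{\left(8,27 \right)}\right) + h = \left(164719 + \sqrt{3 + 3} \frac{-11 - 27}{2 \left(22 + 8\right)}\right) - 19493 = \left(164719 + \sqrt{6} \frac{-11 - 27}{2 \cdot 30}\right) - 19493 = \left(164719 + \sqrt{6} \cdot \frac{1}{2} \cdot \frac{1}{30} \left(-38\right)\right) - 19493 = \left(164719 + \sqrt{6} \left(- \frac{19}{30}\right)\right) - 19493 = \left(164719 - \frac{19 \sqrt{6}}{30}\right) - 19493 = 145226 - \frac{19 \sqrt{6}}{30}$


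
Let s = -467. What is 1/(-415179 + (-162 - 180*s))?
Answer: -1/331281 ≈ -3.0186e-6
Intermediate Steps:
1/(-415179 + (-162 - 180*s)) = 1/(-415179 + (-162 - 180*(-467))) = 1/(-415179 + (-162 + 84060)) = 1/(-415179 + 83898) = 1/(-331281) = -1/331281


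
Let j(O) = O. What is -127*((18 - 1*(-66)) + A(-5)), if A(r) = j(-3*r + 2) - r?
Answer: -13462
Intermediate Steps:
A(r) = 2 - 4*r (A(r) = (-3*r + 2) - r = (2 - 3*r) - r = 2 - 4*r)
-127*((18 - 1*(-66)) + A(-5)) = -127*((18 - 1*(-66)) + (2 - 4*(-5))) = -127*((18 + 66) + (2 + 20)) = -127*(84 + 22) = -127*106 = -13462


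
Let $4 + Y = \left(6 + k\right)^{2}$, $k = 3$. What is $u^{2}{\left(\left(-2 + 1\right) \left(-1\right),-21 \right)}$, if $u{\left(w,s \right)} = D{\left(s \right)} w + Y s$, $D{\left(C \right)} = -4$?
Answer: $2627641$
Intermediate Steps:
$Y = 77$ ($Y = -4 + \left(6 + 3\right)^{2} = -4 + 9^{2} = -4 + 81 = 77$)
$u{\left(w,s \right)} = - 4 w + 77 s$
$u^{2}{\left(\left(-2 + 1\right) \left(-1\right),-21 \right)} = \left(- 4 \left(-2 + 1\right) \left(-1\right) + 77 \left(-21\right)\right)^{2} = \left(- 4 \left(\left(-1\right) \left(-1\right)\right) - 1617\right)^{2} = \left(\left(-4\right) 1 - 1617\right)^{2} = \left(-4 - 1617\right)^{2} = \left(-1621\right)^{2} = 2627641$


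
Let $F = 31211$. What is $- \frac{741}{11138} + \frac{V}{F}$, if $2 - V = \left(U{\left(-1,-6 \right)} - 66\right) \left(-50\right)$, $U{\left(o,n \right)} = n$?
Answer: $- \frac{63201875}{347628118} \approx -0.18181$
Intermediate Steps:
$V = -3598$ ($V = 2 - \left(-6 - 66\right) \left(-50\right) = 2 - \left(-72\right) \left(-50\right) = 2 - 3600 = -3598$)
$- \frac{741}{11138} + \frac{V}{F} = - \frac{741}{11138} - \frac{3598}{31211} = - \frac{63201875}{347628118}$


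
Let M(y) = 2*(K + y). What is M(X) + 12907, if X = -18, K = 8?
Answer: 12887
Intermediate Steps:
M(y) = 16 + 2*y (M(y) = 2*(8 + y) = 16 + 2*y)
M(X) + 12907 = (16 + 2*(-18)) + 12907 = (16 - 36) + 12907 = -20 + 12907 = 12887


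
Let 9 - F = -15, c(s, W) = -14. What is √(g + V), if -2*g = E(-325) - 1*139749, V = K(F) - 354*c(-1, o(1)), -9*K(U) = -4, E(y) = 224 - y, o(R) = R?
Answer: 4*√41938/3 ≈ 273.05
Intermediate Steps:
F = 24 (F = 9 - 1*(-15) = 9 + 15 = 24)
K(U) = 4/9 (K(U) = -⅑*(-4) = 4/9)
V = 44608/9 (V = 4/9 - 354*(-14) = 4/9 + 4956 = 44608/9 ≈ 4956.4)
g = 69600 (g = -((224 - 1*(-325)) - 1*139749)/2 = -((224 + 325) - 139749)/2 = -(549 - 139749)/2 = -½*(-139200) = 69600)
√(g + V) = √(69600 + 44608/9) = √(671008/9) = 4*√41938/3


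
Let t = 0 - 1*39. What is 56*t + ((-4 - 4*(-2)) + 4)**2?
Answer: -2120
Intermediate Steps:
t = -39 (t = 0 - 39 = -39)
56*t + ((-4 - 4*(-2)) + 4)**2 = 56*(-39) + ((-4 - 4*(-2)) + 4)**2 = -2184 + ((-4 + 8) + 4)**2 = -2184 + (4 + 4)**2 = -2184 + 8**2 = -2184 + 64 = -2120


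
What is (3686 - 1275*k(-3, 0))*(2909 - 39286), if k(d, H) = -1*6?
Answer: -412369672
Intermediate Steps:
k(d, H) = -6
(3686 - 1275*k(-3, 0))*(2909 - 39286) = (3686 - 1275*(-6))*(2909 - 39286) = (3686 + 7650)*(-36377) = 11336*(-36377) = -412369672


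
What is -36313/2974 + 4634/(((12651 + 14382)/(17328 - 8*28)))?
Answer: 234737400335/80396142 ≈ 2919.8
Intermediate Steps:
-36313/2974 + 4634/(((12651 + 14382)/(17328 - 8*28))) = -36313*1/2974 + 4634/((27033/(17328 - 224))) = -36313/2974 + 4634/((27033/17104)) = -36313/2974 + 4634/((27033*(1/17104))) = -36313/2974 + 4634/(27033/17104) = -36313/2974 + 4634*(17104/27033) = -36313/2974 + 79259936/27033 = 234737400335/80396142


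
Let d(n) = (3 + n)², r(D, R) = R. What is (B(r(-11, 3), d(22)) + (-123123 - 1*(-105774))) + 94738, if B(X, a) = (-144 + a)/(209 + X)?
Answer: 16406949/212 ≈ 77391.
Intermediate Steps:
B(X, a) = (-144 + a)/(209 + X)
(B(r(-11, 3), d(22)) + (-123123 - 1*(-105774))) + 94738 = ((-144 + (3 + 22)²)/(209 + 3) + (-123123 - 1*(-105774))) + 94738 = ((-144 + 25²)/212 + (-123123 + 105774)) + 94738 = ((-144 + 625)/212 - 17349) + 94738 = ((1/212)*481 - 17349) + 94738 = (481/212 - 17349) + 94738 = -3677507/212 + 94738 = 16406949/212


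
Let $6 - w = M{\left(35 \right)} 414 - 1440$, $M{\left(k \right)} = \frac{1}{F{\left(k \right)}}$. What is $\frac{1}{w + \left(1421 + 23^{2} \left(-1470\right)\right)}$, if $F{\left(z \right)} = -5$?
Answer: $- \frac{5}{3873401} \approx -1.2909 \cdot 10^{-6}$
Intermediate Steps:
$M{\left(k \right)} = - \frac{1}{5}$ ($M{\left(k \right)} = \frac{1}{-5} = - \frac{1}{5}$)
$w = \frac{7644}{5}$ ($w = 6 - \left(\left(- \frac{1}{5}\right) 414 - 1440\right) = 6 - \left(- \frac{414}{5} - 1440\right) = 6 - - \frac{7614}{5} = 6 + \frac{7614}{5} = \frac{7644}{5} \approx 1528.8$)
$\frac{1}{w + \left(1421 + 23^{2} \left(-1470\right)\right)} = \frac{1}{\frac{7644}{5} + \left(1421 + 23^{2} \left(-1470\right)\right)} = \frac{1}{\frac{7644}{5} + \left(1421 + 529 \left(-1470\right)\right)} = \frac{1}{\frac{7644}{5} + \left(1421 - 777630\right)} = \frac{1}{\frac{7644}{5} - 776209} = \frac{1}{- \frac{3873401}{5}} = - \frac{5}{3873401}$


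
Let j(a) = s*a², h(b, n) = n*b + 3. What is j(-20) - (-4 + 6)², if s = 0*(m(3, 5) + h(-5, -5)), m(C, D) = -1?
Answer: -4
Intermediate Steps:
h(b, n) = 3 + b*n (h(b, n) = b*n + 3 = 3 + b*n)
s = 0 (s = 0*(-1 + (3 - 5*(-5))) = 0*(-1 + (3 + 25)) = 0*(-1 + 28) = 0*27 = 0)
j(a) = 0 (j(a) = 0*a² = 0)
j(-20) - (-4 + 6)² = 0 - (-4 + 6)² = 0 - 1*2² = 0 - 1*4 = 0 - 4 = -4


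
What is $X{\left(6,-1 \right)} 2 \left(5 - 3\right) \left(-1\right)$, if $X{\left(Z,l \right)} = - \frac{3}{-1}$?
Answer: $-12$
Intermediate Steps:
$X{\left(Z,l \right)} = 3$ ($X{\left(Z,l \right)} = \left(-3\right) \left(-1\right) = 3$)
$X{\left(6,-1 \right)} 2 \left(5 - 3\right) \left(-1\right) = 3 \cdot 2 \left(5 - 3\right) \left(-1\right) = 6 \cdot 2 \left(-1\right) = 6 \left(-2\right) = -12$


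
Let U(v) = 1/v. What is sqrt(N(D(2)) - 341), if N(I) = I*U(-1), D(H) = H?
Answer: 7*I*sqrt(7) ≈ 18.52*I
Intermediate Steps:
N(I) = -I (N(I) = I/(-1) = I*(-1) = -I)
sqrt(N(D(2)) - 341) = sqrt(-1*2 - 341) = sqrt(-2 - 341) = sqrt(-343) = 7*I*sqrt(7)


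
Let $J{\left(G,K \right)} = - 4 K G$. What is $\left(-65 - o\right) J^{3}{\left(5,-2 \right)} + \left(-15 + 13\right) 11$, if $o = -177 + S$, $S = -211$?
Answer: $20671978$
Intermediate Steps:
$J{\left(G,K \right)} = - 4 G K$
$o = -388$ ($o = -177 - 211 = -388$)
$\left(-65 - o\right) J^{3}{\left(5,-2 \right)} + \left(-15 + 13\right) 11 = \left(-65 - -388\right) \left(\left(-4\right) 5 \left(-2\right)\right)^{3} + \left(-15 + 13\right) 11 = \left(-65 + 388\right) 40^{3} - 22 = 323 \cdot 64000 - 22 = 20672000 - 22 = 20671978$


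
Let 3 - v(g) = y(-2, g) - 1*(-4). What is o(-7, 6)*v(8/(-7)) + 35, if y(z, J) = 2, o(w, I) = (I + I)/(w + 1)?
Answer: 41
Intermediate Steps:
o(w, I) = 2*I/(1 + w) (o(w, I) = (2*I)/(1 + w) = 2*I/(1 + w))
v(g) = -3 (v(g) = 3 - (2 - 1*(-4)) = 3 - (2 + 4) = 3 - 1*6 = 3 - 6 = -3)
o(-7, 6)*v(8/(-7)) + 35 = (2*6/(1 - 7))*(-3) + 35 = (2*6/(-6))*(-3) + 35 = (2*6*(-1/6))*(-3) + 35 = -2*(-3) + 35 = 6 + 35 = 41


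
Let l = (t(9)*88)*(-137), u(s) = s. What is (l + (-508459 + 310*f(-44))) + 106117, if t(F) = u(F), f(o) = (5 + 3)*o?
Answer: -619966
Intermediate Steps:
f(o) = 8*o
t(F) = F
l = -108504 (l = (9*88)*(-137) = 792*(-137) = -108504)
(l + (-508459 + 310*f(-44))) + 106117 = (-108504 + (-508459 + 310*(8*(-44)))) + 106117 = (-108504 + (-508459 + 310*(-352))) + 106117 = (-108504 + (-508459 - 109120)) + 106117 = (-108504 - 617579) + 106117 = -726083 + 106117 = -619966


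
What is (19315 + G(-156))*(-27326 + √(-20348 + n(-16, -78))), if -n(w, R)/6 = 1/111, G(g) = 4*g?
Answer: -510750266 + 18691*I*√27856486/37 ≈ -5.1075e+8 + 2.6662e+6*I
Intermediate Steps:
n(w, R) = -2/37 (n(w, R) = -6/111 = -6*1/111 = -2/37)
(19315 + G(-156))*(-27326 + √(-20348 + n(-16, -78))) = (19315 + 4*(-156))*(-27326 + √(-20348 - 2/37)) = (19315 - 624)*(-27326 + √(-752878/37)) = 18691*(-27326 + I*√27856486/37) = -510750266 + 18691*I*√27856486/37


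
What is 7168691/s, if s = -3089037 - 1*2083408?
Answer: -7168691/5172445 ≈ -1.3859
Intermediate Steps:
s = -5172445 (s = -3089037 - 2083408 = -5172445)
7168691/s = 7168691/(-5172445) = 7168691*(-1/5172445) = -7168691/5172445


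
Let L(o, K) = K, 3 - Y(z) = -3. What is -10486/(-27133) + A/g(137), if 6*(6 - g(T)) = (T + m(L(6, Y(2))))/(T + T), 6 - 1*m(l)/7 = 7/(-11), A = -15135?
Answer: -3712610923012/1444642319 ≈ -2569.9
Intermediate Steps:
Y(z) = 6 (Y(z) = 3 - 1*(-3) = 3 + 3 = 6)
m(l) = 511/11 (m(l) = 42 - 49/(-11) = 42 - 49*(-1)/11 = 42 - 7*(-7/11) = 42 + 49/11 = 511/11)
g(T) = 6 - (511/11 + T)/(12*T) (g(T) = 6 - (T + 511/11)/(6*(T + T)) = 6 - (511/11 + T)/(6*(2*T)) = 6 - (511/11 + T)*1/(2*T)/6 = 6 - (511/11 + T)/(12*T))
-10486/(-27133) + A/g(137) = -10486/(-27133) - 15135*18084/(-511 + 781*137) = -10486*(-1/27133) - 15135*18084/(-511 + 106997) = 10486/27133 - 15135/((1/132)*(1/137)*106486) = 10486/27133 - 15135/53243/9042 = 10486/27133 - 15135*9042/53243 = 10486/27133 - 136850670/53243 = -3712610923012/1444642319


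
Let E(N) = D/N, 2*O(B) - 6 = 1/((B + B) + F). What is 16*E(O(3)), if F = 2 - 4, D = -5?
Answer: -128/5 ≈ -25.600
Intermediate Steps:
F = -2
O(B) = 3 + 1/(2*(-2 + 2*B)) (O(B) = 3 + 1/(2*((B + B) - 2)) = 3 + 1/(2*(2*B - 2)) = 3 + 1/(2*(-2 + 2*B)))
E(N) = -5/N
16*E(O(3)) = 16*(-5*4*(-1 + 3)/(-11 + 12*3)) = 16*(-5*8/(-11 + 36)) = 16*(-5/((¼)*(½)*25)) = 16*(-5/25/8) = 16*(-5*8/25) = 16*(-8/5) = -128/5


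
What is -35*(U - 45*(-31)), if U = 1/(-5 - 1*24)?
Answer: -1415890/29 ≈ -48824.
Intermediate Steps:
U = -1/29 (U = 1/(-5 - 24) = 1/(-29) = -1/29 ≈ -0.034483)
-35*(U - 45*(-31)) = -35*(-1/29 - 45*(-31)) = -35*(-1/29 + 1395) = -35*40454/29 = -1415890/29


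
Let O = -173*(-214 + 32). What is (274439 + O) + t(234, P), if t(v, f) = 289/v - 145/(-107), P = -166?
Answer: 7659815003/25038 ≈ 3.0593e+5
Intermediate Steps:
t(v, f) = 145/107 + 289/v (t(v, f) = 289/v - 145*(-1/107) = 289/v + 145/107 = 145/107 + 289/v)
O = 31486 (O = -173*(-182) = 31486)
(274439 + O) + t(234, P) = (274439 + 31486) + (145/107 + 289/234) = 305925 + (145/107 + 289*(1/234)) = 305925 + (145/107 + 289/234) = 305925 + 64853/25038 = 7659815003/25038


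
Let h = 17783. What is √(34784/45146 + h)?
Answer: √9061548260223/22573 ≈ 133.36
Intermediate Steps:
√(34784/45146 + h) = √(34784/45146 + 17783) = √(34784*(1/45146) + 17783) = √(17392/22573 + 17783) = √(401433051/22573) = √9061548260223/22573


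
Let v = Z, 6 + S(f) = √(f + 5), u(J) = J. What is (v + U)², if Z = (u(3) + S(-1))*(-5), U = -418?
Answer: 170569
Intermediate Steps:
S(f) = -6 + √(5 + f) (S(f) = -6 + √(f + 5) = -6 + √(5 + f))
Z = 5 (Z = (3 + (-6 + √(5 - 1)))*(-5) = (3 + (-6 + √4))*(-5) = (3 + (-6 + 2))*(-5) = (3 - 4)*(-5) = -1*(-5) = 5)
v = 5
(v + U)² = (5 - 418)² = (-413)² = 170569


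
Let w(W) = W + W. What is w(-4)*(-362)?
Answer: 2896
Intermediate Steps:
w(W) = 2*W
w(-4)*(-362) = (2*(-4))*(-362) = -8*(-362) = 2896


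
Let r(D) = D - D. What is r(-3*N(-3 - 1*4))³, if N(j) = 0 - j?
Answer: 0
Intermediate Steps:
N(j) = -j
r(D) = 0
r(-3*N(-3 - 1*4))³ = 0³ = 0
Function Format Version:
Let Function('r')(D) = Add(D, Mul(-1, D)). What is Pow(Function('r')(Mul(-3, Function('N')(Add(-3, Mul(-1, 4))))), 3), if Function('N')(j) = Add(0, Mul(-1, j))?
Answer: 0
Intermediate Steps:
Function('N')(j) = Mul(-1, j)
Function('r')(D) = 0
Pow(Function('r')(Mul(-3, Function('N')(Add(-3, Mul(-1, 4))))), 3) = Pow(0, 3) = 0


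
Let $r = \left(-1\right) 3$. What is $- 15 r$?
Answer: $45$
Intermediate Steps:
$r = -3$
$- 15 r = \left(-15\right) \left(-3\right) = 45$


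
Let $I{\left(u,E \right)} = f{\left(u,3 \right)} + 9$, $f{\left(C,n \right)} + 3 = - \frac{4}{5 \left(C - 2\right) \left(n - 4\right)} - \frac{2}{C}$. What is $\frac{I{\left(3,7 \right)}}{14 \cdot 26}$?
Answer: $\frac{23}{1365} \approx 0.01685$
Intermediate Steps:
$f{\left(C,n \right)} = -3 - \frac{2}{C} - \frac{4}{\left(-10 + 5 C\right) \left(-4 + n\right)}$ ($f{\left(C,n \right)} = -3 - \left(\frac{2}{C} + 4 \frac{1}{5 \left(C - 2\right) \left(n - 4\right)}\right) = -3 - \left(\frac{2}{C} + 4 \frac{1}{5 \left(-4 + n\right) \left(-2 + C\right)}\right) = -3 - \left(\frac{2}{C} + 4 \frac{1}{\left(-10 + 5 C\right) \left(-4 + n\right)}\right) = -3 - \left(\frac{2}{C} + \frac{4}{\left(-10 + 5 C\right) \left(-4 + n\right)}\right) = -3 - \frac{2}{C} - \frac{4}{\left(-10 + 5 C\right) \left(-4 + n\right)}$)
$I{\left(u,E \right)} = 9 + \frac{-20 - 24 u + 15 u^{2}}{5 u \left(2 - u\right)}$ ($I{\left(u,E \right)} = \frac{-80 - 84 u + 20 \cdot 3 + 60 u^{2} - 45 u^{2} + 20 u 3}{5 u \left(8 - 4 u - 6 + u 3\right)} + 9 = \frac{-80 - 84 u + 60 + 60 u^{2} - 45 u^{2} + 60 u}{5 u \left(8 - 4 u - 6 + 3 u\right)} + 9 = \frac{-20 - 24 u + 15 u^{2}}{5 u \left(2 - u\right)} + 9 = 9 + \frac{-20 - 24 u + 15 u^{2}}{5 u \left(2 - u\right)}$)
$\frac{I{\left(3,7 \right)}}{14 \cdot 26} = \frac{\frac{2}{5} \cdot \frac{1}{3} \frac{1}{-2 + 3} \left(10 - 99 + 15 \cdot 3^{2}\right)}{14 \cdot 26} = \frac{\frac{2}{5} \cdot \frac{1}{3} \cdot 1^{-1} \left(10 - 99 + 15 \cdot 9\right)}{364} = \frac{2}{5} \cdot \frac{1}{3} \cdot 1 \left(10 - 99 + 135\right) \frac{1}{364} = \frac{2}{5} \cdot \frac{1}{3} \cdot 1 \cdot 46 \cdot \frac{1}{364} = \frac{92}{15} \cdot \frac{1}{364} = \frac{23}{1365}$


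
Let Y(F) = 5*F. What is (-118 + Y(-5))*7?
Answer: -1001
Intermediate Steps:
(-118 + Y(-5))*7 = (-118 + 5*(-5))*7 = (-118 - 25)*7 = -143*7 = -1001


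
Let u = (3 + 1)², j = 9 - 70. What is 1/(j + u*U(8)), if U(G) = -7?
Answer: -1/173 ≈ -0.0057803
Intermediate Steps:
j = -61
u = 16 (u = 4² = 16)
1/(j + u*U(8)) = 1/(-61 + 16*(-7)) = 1/(-61 - 112) = 1/(-173) = -1/173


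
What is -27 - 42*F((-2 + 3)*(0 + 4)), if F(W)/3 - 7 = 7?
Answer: -1791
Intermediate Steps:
F(W) = 42 (F(W) = 21 + 3*7 = 21 + 21 = 42)
-27 - 42*F((-2 + 3)*(0 + 4)) = -27 - 42*42 = -27 - 1764 = -1791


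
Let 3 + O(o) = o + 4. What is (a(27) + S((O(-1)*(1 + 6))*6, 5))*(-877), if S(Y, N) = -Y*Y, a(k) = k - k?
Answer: 0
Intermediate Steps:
O(o) = 1 + o (O(o) = -3 + (o + 4) = -3 + (4 + o) = 1 + o)
a(k) = 0
S(Y, N) = -Y²
(a(27) + S((O(-1)*(1 + 6))*6, 5))*(-877) = (0 - (((1 - 1)*(1 + 6))*6)²)*(-877) = (0 - ((0*7)*6)²)*(-877) = (0 - (0*6)²)*(-877) = (0 - 1*0²)*(-877) = (0 - 1*0)*(-877) = (0 + 0)*(-877) = 0*(-877) = 0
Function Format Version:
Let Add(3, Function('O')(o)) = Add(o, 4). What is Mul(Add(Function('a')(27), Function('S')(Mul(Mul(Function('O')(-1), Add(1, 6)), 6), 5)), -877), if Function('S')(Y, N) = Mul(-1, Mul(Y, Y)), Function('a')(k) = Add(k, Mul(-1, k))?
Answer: 0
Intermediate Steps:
Function('O')(o) = Add(1, o) (Function('O')(o) = Add(-3, Add(o, 4)) = Add(-3, Add(4, o)) = Add(1, o))
Function('a')(k) = 0
Function('S')(Y, N) = Mul(-1, Pow(Y, 2))
Mul(Add(Function('a')(27), Function('S')(Mul(Mul(Function('O')(-1), Add(1, 6)), 6), 5)), -877) = Mul(Add(0, Mul(-1, Pow(Mul(Mul(Add(1, -1), Add(1, 6)), 6), 2))), -877) = Mul(Add(0, Mul(-1, Pow(Mul(Mul(0, 7), 6), 2))), -877) = Mul(Add(0, Mul(-1, Pow(Mul(0, 6), 2))), -877) = Mul(Add(0, Mul(-1, Pow(0, 2))), -877) = Mul(Add(0, Mul(-1, 0)), -877) = Mul(Add(0, 0), -877) = Mul(0, -877) = 0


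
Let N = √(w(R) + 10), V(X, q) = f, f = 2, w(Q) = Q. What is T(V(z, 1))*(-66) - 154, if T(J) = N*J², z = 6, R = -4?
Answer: -154 - 264*√6 ≈ -800.67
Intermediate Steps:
V(X, q) = 2
N = √6 (N = √(-4 + 10) = √6 ≈ 2.4495)
T(J) = √6*J²
T(V(z, 1))*(-66) - 154 = (√6*2²)*(-66) - 154 = (√6*4)*(-66) - 154 = (4*√6)*(-66) - 154 = -264*√6 - 154 = -154 - 264*√6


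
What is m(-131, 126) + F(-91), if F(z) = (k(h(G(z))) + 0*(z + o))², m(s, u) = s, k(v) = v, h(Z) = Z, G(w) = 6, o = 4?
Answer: -95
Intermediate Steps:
F(z) = 36 (F(z) = (6 + 0*(z + 4))² = (6 + 0*(4 + z))² = (6 + 0)² = 6² = 36)
m(-131, 126) + F(-91) = -131 + 36 = -95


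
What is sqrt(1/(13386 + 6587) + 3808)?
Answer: sqrt(1519090156005)/19973 ≈ 61.709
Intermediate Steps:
sqrt(1/(13386 + 6587) + 3808) = sqrt(1/19973 + 3808) = sqrt(76057185/19973) = sqrt(1519090156005)/19973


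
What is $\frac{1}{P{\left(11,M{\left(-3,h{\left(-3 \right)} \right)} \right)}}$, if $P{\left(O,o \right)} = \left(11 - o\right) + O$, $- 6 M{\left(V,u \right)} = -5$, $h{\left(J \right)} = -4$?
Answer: $\frac{6}{127} \approx 0.047244$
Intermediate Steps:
$M{\left(V,u \right)} = \frac{5}{6}$ ($M{\left(V,u \right)} = \left(- \frac{1}{6}\right) \left(-5\right) = \frac{5}{6}$)
$P{\left(O,o \right)} = 11 + O - o$
$\frac{1}{P{\left(11,M{\left(-3,h{\left(-3 \right)} \right)} \right)}} = \frac{1}{11 + 11 - \frac{5}{6}} = \frac{1}{\frac{127}{6}} = \frac{6}{127}$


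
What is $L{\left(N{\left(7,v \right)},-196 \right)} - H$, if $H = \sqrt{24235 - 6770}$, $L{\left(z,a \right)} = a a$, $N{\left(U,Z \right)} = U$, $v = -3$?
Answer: $38416 - \sqrt{17465} \approx 38284.0$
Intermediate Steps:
$L{\left(z,a \right)} = a^{2}$
$H = \sqrt{17465} \approx 132.16$
$L{\left(N{\left(7,v \right)},-196 \right)} - H = \left(-196\right)^{2} - \sqrt{17465} = 38416 - \sqrt{17465}$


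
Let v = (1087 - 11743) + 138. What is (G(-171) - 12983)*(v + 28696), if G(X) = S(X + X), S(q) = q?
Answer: -242221850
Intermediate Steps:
G(X) = 2*X (G(X) = X + X = 2*X)
v = -10518 (v = -10656 + 138 = -10518)
(G(-171) - 12983)*(v + 28696) = (2*(-171) - 12983)*(-10518 + 28696) = (-342 - 12983)*18178 = -13325*18178 = -242221850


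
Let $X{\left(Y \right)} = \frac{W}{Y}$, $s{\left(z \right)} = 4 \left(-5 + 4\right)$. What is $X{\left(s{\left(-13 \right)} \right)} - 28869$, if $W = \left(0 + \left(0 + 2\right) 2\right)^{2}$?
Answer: $-28873$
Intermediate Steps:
$W = 16$ ($W = \left(0 + 2 \cdot 2\right)^{2} = \left(0 + 4\right)^{2} = 4^{2} = 16$)
$s{\left(z \right)} = -4$ ($s{\left(z \right)} = 4 \left(-1\right) = -4$)
$X{\left(Y \right)} = \frac{16}{Y}$
$X{\left(s{\left(-13 \right)} \right)} - 28869 = \frac{16}{-4} - 28869 = 16 \left(- \frac{1}{4}\right) - 28869 = -4 - 28869 = -28873$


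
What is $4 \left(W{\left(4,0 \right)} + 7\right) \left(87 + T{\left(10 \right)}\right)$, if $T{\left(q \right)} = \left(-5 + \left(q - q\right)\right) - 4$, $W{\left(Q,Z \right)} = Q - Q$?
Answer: $2184$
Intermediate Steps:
$W{\left(Q,Z \right)} = 0$
$T{\left(q \right)} = -9$ ($T{\left(q \right)} = \left(-5 + 0\right) - 4 = -5 - 4 = -9$)
$4 \left(W{\left(4,0 \right)} + 7\right) \left(87 + T{\left(10 \right)}\right) = 4 \left(0 + 7\right) \left(87 - 9\right) = 4 \cdot 7 \cdot 78 = 28 \cdot 78 = 2184$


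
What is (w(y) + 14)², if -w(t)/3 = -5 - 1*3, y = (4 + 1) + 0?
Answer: 1444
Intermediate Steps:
y = 5 (y = 5 + 0 = 5)
w(t) = 24 (w(t) = -3*(-5 - 1*3) = -3*(-5 - 3) = -3*(-8) = 24)
(w(y) + 14)² = (24 + 14)² = 38² = 1444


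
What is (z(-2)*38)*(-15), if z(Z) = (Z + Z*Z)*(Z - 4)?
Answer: 6840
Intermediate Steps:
z(Z) = (-4 + Z)*(Z + Z²) (z(Z) = (Z + Z²)*(-4 + Z) = (-4 + Z)*(Z + Z²))
(z(-2)*38)*(-15) = (-2*(-4 + (-2)² - 3*(-2))*38)*(-15) = (-2*(-4 + 4 + 6)*38)*(-15) = (-2*6*38)*(-15) = -12*38*(-15) = -456*(-15) = 6840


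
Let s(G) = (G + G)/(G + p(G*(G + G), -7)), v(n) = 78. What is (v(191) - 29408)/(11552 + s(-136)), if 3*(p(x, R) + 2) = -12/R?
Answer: -7053865/2778732 ≈ -2.5385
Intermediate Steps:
p(x, R) = -2 - 4/R (p(x, R) = -2 + (-12/R)/3 = -2 - 4/R)
s(G) = 2*G/(-10/7 + G) (s(G) = (G + G)/(G + (-2 - 4/(-7))) = (2*G)/(G + (-2 - 4*(-1/7))) = (2*G)/(G + (-2 + 4/7)) = (2*G)/(G - 10/7) = (2*G)/(-10/7 + G) = 2*G/(-10/7 + G))
(v(191) - 29408)/(11552 + s(-136)) = (78 - 29408)/(11552 + 14*(-136)/(-10 + 7*(-136))) = -29330/(11552 + 14*(-136)/(-10 - 952)) = -29330/(11552 + 14*(-136)/(-962)) = -29330/(11552 + 14*(-136)*(-1/962)) = -29330/(11552 + 952/481) = -29330/5557464/481 = -29330*481/5557464 = -7053865/2778732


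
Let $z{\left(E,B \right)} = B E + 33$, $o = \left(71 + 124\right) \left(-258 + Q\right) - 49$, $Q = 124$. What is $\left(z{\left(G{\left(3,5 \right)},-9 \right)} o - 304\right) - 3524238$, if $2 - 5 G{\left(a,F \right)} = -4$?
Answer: $- \frac{20528579}{5} \approx -4.1057 \cdot 10^{6}$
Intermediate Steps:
$G{\left(a,F \right)} = \frac{6}{5}$ ($G{\left(a,F \right)} = \frac{2}{5} - - \frac{4}{5} = \frac{2}{5} + \frac{4}{5} = \frac{6}{5}$)
$o = -26179$ ($o = \left(71 + 124\right) \left(-258 + 124\right) - 49 = 195 \left(-134\right) - 49 = -26130 - 49 = -26179$)
$z{\left(E,B \right)} = 33 + B E$
$\left(z{\left(G{\left(3,5 \right)},-9 \right)} o - 304\right) - 3524238 = \left(\left(33 - \frac{54}{5}\right) \left(-26179\right) - 304\right) - 3524238 = \left(\frac{111}{5} \left(-26179\right) - 304\right) - 3524238 = \left(- \frac{2905869}{5} - 304\right) - 3524238 = - \frac{2907389}{5} - 3524238 = - \frac{20528579}{5}$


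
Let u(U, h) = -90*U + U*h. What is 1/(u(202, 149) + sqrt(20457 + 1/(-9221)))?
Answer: 54947939/654775220004 - sqrt(434848519279)/654775220004 ≈ 8.2912e-5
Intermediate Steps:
1/(u(202, 149) + sqrt(20457 + 1/(-9221))) = 1/(202*(-90 + 149) + sqrt(20457 + 1/(-9221))) = 1/(202*59 + sqrt(20457 - 1/9221)) = 1/(11918 + sqrt(188633996/9221)) = 1/(11918 + 2*sqrt(434848519279)/9221)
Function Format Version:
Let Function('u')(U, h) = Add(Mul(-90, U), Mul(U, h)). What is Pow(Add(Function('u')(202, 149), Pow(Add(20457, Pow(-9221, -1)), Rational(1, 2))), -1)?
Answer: Add(Rational(54947939, 654775220004), Mul(Rational(-1, 654775220004), Pow(434848519279, Rational(1, 2)))) ≈ 8.2912e-5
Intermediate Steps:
Pow(Add(Function('u')(202, 149), Pow(Add(20457, Pow(-9221, -1)), Rational(1, 2))), -1) = Pow(Add(Mul(202, Add(-90, 149)), Pow(Add(20457, Pow(-9221, -1)), Rational(1, 2))), -1) = Pow(Add(Mul(202, 59), Pow(Add(20457, Rational(-1, 9221)), Rational(1, 2))), -1) = Pow(Add(11918, Pow(Rational(188633996, 9221), Rational(1, 2))), -1) = Pow(Add(11918, Mul(Rational(2, 9221), Pow(434848519279, Rational(1, 2)))), -1)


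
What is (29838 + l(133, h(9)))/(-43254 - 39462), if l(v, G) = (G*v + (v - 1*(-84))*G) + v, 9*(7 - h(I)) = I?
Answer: -32071/82716 ≈ -0.38772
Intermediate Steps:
h(I) = 7 - I/9
l(v, G) = v + G*v + G*(84 + v) (l(v, G) = (G*v + (v + 84)*G) + v = (G*v + (84 + v)*G) + v = (G*v + G*(84 + v)) + v = v + G*v + G*(84 + v))
(29838 + l(133, h(9)))/(-43254 - 39462) = (29838 + (133 + 84*(7 - ⅑*9) + 2*(7 - ⅑*9)*133))/(-43254 - 39462) = (29838 + (133 + 84*(7 - 1) + 2*(7 - 1)*133))/(-82716) = (29838 + (133 + 84*6 + 2*6*133))*(-1/82716) = (29838 + (133 + 504 + 1596))*(-1/82716) = (29838 + 2233)*(-1/82716) = 32071*(-1/82716) = -32071/82716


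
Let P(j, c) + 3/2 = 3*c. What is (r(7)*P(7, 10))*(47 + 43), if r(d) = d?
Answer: 17955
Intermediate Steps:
P(j, c) = -3/2 + 3*c
(r(7)*P(7, 10))*(47 + 43) = (7*(-3/2 + 3*10))*(47 + 43) = (7*(-3/2 + 30))*90 = (7*(57/2))*90 = (399/2)*90 = 17955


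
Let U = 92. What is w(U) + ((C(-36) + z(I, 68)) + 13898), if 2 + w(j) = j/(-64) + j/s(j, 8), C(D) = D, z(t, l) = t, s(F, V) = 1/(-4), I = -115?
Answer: 214009/16 ≈ 13376.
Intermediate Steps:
s(F, V) = -¼
w(j) = -2 - 257*j/64 (w(j) = -2 + (j/(-64) + j/(-¼)) = -2 + (j*(-1/64) + j*(-4)) = -2 + (-j/64 - 4*j) = -2 - 257*j/64)
w(U) + ((C(-36) + z(I, 68)) + 13898) = (-2 - 257/64*92) + ((-36 - 115) + 13898) = (-2 - 5911/16) + (-151 + 13898) = -5943/16 + 13747 = 214009/16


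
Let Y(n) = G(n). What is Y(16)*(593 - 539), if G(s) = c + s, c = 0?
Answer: 864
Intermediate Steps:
G(s) = s (G(s) = 0 + s = s)
Y(n) = n
Y(16)*(593 - 539) = 16*(593 - 539) = 16*54 = 864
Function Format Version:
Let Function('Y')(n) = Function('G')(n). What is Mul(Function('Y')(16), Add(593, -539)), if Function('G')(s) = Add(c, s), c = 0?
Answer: 864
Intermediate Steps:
Function('G')(s) = s (Function('G')(s) = Add(0, s) = s)
Function('Y')(n) = n
Mul(Function('Y')(16), Add(593, -539)) = Mul(16, Add(593, -539)) = Mul(16, 54) = 864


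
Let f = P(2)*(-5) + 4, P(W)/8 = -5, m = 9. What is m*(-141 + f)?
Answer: 567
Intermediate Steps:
P(W) = -40 (P(W) = 8*(-5) = -40)
f = 204 (f = -40*(-5) + 4 = 200 + 4 = 204)
m*(-141 + f) = 9*(-141 + 204) = 9*63 = 567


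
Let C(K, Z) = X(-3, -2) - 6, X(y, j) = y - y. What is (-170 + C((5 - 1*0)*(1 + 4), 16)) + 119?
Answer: -57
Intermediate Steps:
X(y, j) = 0
C(K, Z) = -6 (C(K, Z) = 0 - 6 = -6)
(-170 + C((5 - 1*0)*(1 + 4), 16)) + 119 = (-170 - 6) + 119 = -176 + 119 = -57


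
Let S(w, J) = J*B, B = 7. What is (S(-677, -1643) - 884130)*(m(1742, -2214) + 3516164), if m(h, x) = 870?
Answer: -3149964678454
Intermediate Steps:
S(w, J) = 7*J (S(w, J) = J*7 = 7*J)
(S(-677, -1643) - 884130)*(m(1742, -2214) + 3516164) = (7*(-1643) - 884130)*(870 + 3516164) = (-11501 - 884130)*3517034 = -895631*3517034 = -3149964678454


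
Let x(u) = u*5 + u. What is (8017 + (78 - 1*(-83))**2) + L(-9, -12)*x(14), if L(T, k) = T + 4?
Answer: 33518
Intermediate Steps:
x(u) = 6*u (x(u) = 5*u + u = 6*u)
L(T, k) = 4 + T
(8017 + (78 - 1*(-83))**2) + L(-9, -12)*x(14) = (8017 + (78 - 1*(-83))**2) + (4 - 9)*(6*14) = (8017 + (78 + 83)**2) - 5*84 = (8017 + 161**2) - 420 = (8017 + 25921) - 420 = 33938 - 420 = 33518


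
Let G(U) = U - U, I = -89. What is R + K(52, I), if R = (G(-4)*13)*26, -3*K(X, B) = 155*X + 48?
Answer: -8108/3 ≈ -2702.7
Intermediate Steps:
G(U) = 0
K(X, B) = -16 - 155*X/3 (K(X, B) = -(155*X + 48)/3 = -(48 + 155*X)/3 = -16 - 155*X/3)
R = 0 (R = (0*13)*26 = 0*26 = 0)
R + K(52, I) = 0 + (-16 - 155/3*52) = 0 + (-16 - 8060/3) = 0 - 8108/3 = -8108/3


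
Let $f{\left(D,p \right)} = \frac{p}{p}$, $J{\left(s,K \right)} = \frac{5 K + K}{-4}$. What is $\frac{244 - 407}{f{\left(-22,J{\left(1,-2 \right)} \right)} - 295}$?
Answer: $\frac{163}{294} \approx 0.55442$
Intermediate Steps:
$J{\left(s,K \right)} = - \frac{3 K}{2}$ ($J{\left(s,K \right)} = 6 K \left(- \frac{1}{4}\right) = - \frac{3 K}{2}$)
$f{\left(D,p \right)} = 1$
$\frac{244 - 407}{f{\left(-22,J{\left(1,-2 \right)} \right)} - 295} = \frac{244 - 407}{1 - 295} = - \frac{163}{-294} = \left(-163\right) \left(- \frac{1}{294}\right) = \frac{163}{294}$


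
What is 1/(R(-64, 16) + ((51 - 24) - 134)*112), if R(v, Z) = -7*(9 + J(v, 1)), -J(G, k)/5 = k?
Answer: -1/12012 ≈ -8.3250e-5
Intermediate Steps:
J(G, k) = -5*k
R(v, Z) = -28 (R(v, Z) = -7*(9 - 5*1) = -7*(9 - 5) = -7*4 = -28)
1/(R(-64, 16) + ((51 - 24) - 134)*112) = 1/(-28 + ((51 - 24) - 134)*112) = 1/(-28 + (27 - 134)*112) = 1/(-28 - 107*112) = 1/(-28 - 11984) = 1/(-12012) = -1/12012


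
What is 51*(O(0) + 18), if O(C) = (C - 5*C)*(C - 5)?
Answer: 918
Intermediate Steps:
O(C) = -4*C*(-5 + C) (O(C) = (-4*C)*(-5 + C) = -4*C*(-5 + C))
51*(O(0) + 18) = 51*(4*0*(5 - 1*0) + 18) = 51*(4*0*(5 + 0) + 18) = 51*(4*0*5 + 18) = 51*(0 + 18) = 51*18 = 918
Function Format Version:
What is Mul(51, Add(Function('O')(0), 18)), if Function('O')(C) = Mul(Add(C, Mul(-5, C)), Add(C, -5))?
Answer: 918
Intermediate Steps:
Function('O')(C) = Mul(-4, C, Add(-5, C)) (Function('O')(C) = Mul(Mul(-4, C), Add(-5, C)) = Mul(-4, C, Add(-5, C)))
Mul(51, Add(Function('O')(0), 18)) = Mul(51, Add(Mul(4, 0, Add(5, Mul(-1, 0))), 18)) = Mul(51, Add(Mul(4, 0, Add(5, 0)), 18)) = Mul(51, Add(Mul(4, 0, 5), 18)) = Mul(51, Add(0, 18)) = Mul(51, 18) = 918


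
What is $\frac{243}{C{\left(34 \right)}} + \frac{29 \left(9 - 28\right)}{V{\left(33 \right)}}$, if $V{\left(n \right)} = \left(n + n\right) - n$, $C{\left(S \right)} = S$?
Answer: $- \frac{10715}{1122} \approx -9.5499$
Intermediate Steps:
$V{\left(n \right)} = n$ ($V{\left(n \right)} = 2 n - n = n$)
$\frac{243}{C{\left(34 \right)}} + \frac{29 \left(9 - 28\right)}{V{\left(33 \right)}} = \frac{243}{34} + \frac{29 \left(9 - 28\right)}{33} = 243 \cdot \frac{1}{34} + 29 \left(-19\right) \frac{1}{33} = \frac{243}{34} - \frac{551}{33} = - \frac{10715}{1122}$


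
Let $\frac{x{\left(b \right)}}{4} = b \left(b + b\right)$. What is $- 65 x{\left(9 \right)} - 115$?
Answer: $-42235$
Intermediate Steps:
$x{\left(b \right)} = 8 b^{2}$ ($x{\left(b \right)} = 4 b \left(b + b\right) = 4 b 2 b = 4 \cdot 2 b^{2} = 8 b^{2}$)
$- 65 x{\left(9 \right)} - 115 = - 65 \cdot 8 \cdot 9^{2} - 115 = - 65 \cdot 8 \cdot 81 - 115 = \left(-65\right) 648 - 115 = -42120 - 115 = -42235$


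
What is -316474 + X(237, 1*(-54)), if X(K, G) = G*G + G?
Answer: -313612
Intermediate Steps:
X(K, G) = G + G² (X(K, G) = G² + G = G + G²)
-316474 + X(237, 1*(-54)) = -316474 + (1*(-54))*(1 + 1*(-54)) = -316474 - 54*(1 - 54) = -316474 - 54*(-53) = -316474 + 2862 = -313612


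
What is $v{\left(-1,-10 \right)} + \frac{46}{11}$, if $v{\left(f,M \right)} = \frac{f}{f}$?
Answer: $\frac{57}{11} \approx 5.1818$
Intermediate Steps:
$v{\left(f,M \right)} = 1$
$v{\left(-1,-10 \right)} + \frac{46}{11} = 1 + \frac{46}{11} = \frac{57}{11}$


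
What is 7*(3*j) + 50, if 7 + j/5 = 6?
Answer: -55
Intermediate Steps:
j = -5 (j = -35 + 5*6 = -35 + 30 = -5)
7*(3*j) + 50 = 7*(3*(-5)) + 50 = 7*(-15) + 50 = -105 + 50 = -55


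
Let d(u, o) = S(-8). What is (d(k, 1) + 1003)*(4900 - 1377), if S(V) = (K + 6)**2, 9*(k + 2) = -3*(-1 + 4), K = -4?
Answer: 3547661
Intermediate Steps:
k = -3 (k = -2 + (-3*(-1 + 4))/9 = -2 + (-3*3)/9 = -2 + (1/9)*(-9) = -2 - 1 = -3)
S(V) = 4 (S(V) = (-4 + 6)**2 = 2**2 = 4)
d(u, o) = 4
(d(k, 1) + 1003)*(4900 - 1377) = (4 + 1003)*(4900 - 1377) = 1007*3523 = 3547661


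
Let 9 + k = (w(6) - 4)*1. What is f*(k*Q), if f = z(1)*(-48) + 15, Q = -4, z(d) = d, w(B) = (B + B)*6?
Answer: 7788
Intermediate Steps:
w(B) = 12*B (w(B) = (2*B)*6 = 12*B)
f = -33 (f = 1*(-48) + 15 = -48 + 15 = -33)
k = 59 (k = -9 + (12*6 - 4)*1 = -9 + (72 - 4)*1 = -9 + 68*1 = -9 + 68 = 59)
f*(k*Q) = -1947*(-4) = -33*(-236) = 7788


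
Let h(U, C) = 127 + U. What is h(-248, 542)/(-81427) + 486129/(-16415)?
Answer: -807796732/27278045 ≈ -29.613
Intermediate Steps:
h(-248, 542)/(-81427) + 486129/(-16415) = (127 - 248)/(-81427) + 486129/(-16415) = -121*(-1/81427) + 486129*(-1/16415) = 121/81427 - 9921/335 = -807796732/27278045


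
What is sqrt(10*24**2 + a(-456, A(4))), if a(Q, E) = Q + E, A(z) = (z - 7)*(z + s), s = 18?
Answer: 3*sqrt(582) ≈ 72.374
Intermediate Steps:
A(z) = (-7 + z)*(18 + z) (A(z) = (z - 7)*(z + 18) = (-7 + z)*(18 + z))
a(Q, E) = E + Q
sqrt(10*24**2 + a(-456, A(4))) = sqrt(10*24**2 + ((-126 + 4**2 + 11*4) - 456)) = sqrt(10*576 + ((-126 + 16 + 44) - 456)) = sqrt(5760 + (-66 - 456)) = sqrt(5760 - 522) = sqrt(5238) = 3*sqrt(582)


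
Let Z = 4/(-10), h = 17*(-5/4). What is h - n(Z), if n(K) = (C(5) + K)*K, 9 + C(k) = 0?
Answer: -2501/100 ≈ -25.010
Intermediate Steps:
h = -85/4 (h = 17*(-5*¼) = 17*(-5/4) = -85/4 ≈ -21.250)
Z = -⅖ (Z = 4*(-⅒) = -⅖ ≈ -0.40000)
C(k) = -9 (C(k) = -9 + 0 = -9)
n(K) = K*(-9 + K) (n(K) = (-9 + K)*K = K*(-9 + K))
h - n(Z) = -85/4 - (-2)*(-9 - ⅖)/5 = -85/4 - (-2)*(-47)/(5*5) = -85/4 - 1*94/25 = -85/4 - 94/25 = -2501/100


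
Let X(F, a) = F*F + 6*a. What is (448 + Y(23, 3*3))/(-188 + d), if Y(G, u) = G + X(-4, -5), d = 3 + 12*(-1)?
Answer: -457/197 ≈ -2.3198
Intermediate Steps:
X(F, a) = F² + 6*a
d = -9 (d = 3 - 12 = -9)
Y(G, u) = -14 + G (Y(G, u) = G + ((-4)² + 6*(-5)) = G + (16 - 30) = G - 14 = -14 + G)
(448 + Y(23, 3*3))/(-188 + d) = (448 + (-14 + 23))/(-188 - 9) = (448 + 9)/(-197) = 457*(-1/197) = -457/197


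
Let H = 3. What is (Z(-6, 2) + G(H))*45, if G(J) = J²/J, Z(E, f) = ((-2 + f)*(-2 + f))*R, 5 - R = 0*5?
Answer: 135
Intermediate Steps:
R = 5 (R = 5 - 0*5 = 5 - 1*0 = 5 + 0 = 5)
Z(E, f) = 5*(-2 + f)² (Z(E, f) = ((-2 + f)*(-2 + f))*5 = (-2 + f)²*5 = 5*(-2 + f)²)
G(J) = J
(Z(-6, 2) + G(H))*45 = (5*(-2 + 2)² + 3)*45 = (5*0² + 3)*45 = (5*0 + 3)*45 = (0 + 3)*45 = 3*45 = 135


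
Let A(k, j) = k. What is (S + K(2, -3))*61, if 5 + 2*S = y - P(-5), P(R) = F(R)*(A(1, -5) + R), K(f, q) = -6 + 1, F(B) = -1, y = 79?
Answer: 1830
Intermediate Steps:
K(f, q) = -5
P(R) = -1 - R (P(R) = -(1 + R) = -1 - R)
S = 35 (S = -5/2 + (79 - (-1 - 1*(-5)))/2 = -5/2 + (79 - (-1 + 5))/2 = -5/2 + (79 - 1*4)/2 = -5/2 + (79 - 4)/2 = -5/2 + (½)*75 = -5/2 + 75/2 = 35)
(S + K(2, -3))*61 = (35 - 5)*61 = 30*61 = 1830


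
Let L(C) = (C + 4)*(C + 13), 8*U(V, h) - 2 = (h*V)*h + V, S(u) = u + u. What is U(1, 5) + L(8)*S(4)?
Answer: 4039/2 ≈ 2019.5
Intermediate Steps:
S(u) = 2*u
U(V, h) = ¼ + V/8 + V*h²/8 (U(V, h) = ¼ + ((h*V)*h + V)/8 = ¼ + ((V*h)*h + V)/8 = ¼ + (V*h² + V)/8 = ¼ + (V + V*h²)/8 = ¼ + (V/8 + V*h²/8) = ¼ + V/8 + V*h²/8)
L(C) = (4 + C)*(13 + C)
U(1, 5) + L(8)*S(4) = (¼ + (⅛)*1 + (⅛)*1*5²) + (52 + 8² + 17*8)*(2*4) = (¼ + ⅛ + (⅛)*1*25) + (52 + 64 + 136)*8 = (¼ + ⅛ + 25/8) + 252*8 = 7/2 + 2016 = 4039/2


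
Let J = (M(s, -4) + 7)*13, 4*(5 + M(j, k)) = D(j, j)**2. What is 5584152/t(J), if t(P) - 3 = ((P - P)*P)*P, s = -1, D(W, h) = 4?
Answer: 1861384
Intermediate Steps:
M(j, k) = -1 (M(j, k) = -5 + (1/4)*4**2 = -5 + (1/4)*16 = -5 + 4 = -1)
J = 78 (J = (-1 + 7)*13 = 6*13 = 78)
t(P) = 3 (t(P) = 3 + ((P - P)*P)*P = 3 + (0*P)*P = 3 + 0*P = 3 + 0 = 3)
5584152/t(J) = 5584152/3 = 5584152*(1/3) = 1861384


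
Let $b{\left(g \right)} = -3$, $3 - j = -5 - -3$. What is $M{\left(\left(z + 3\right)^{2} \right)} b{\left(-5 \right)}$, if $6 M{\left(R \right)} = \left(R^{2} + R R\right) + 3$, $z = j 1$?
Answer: $- \frac{8195}{2} \approx -4097.5$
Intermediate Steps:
$j = 5$ ($j = 3 - \left(-5 - -3\right) = 3 - \left(-5 + 3\right) = 3 - -2 = 3 + 2 = 5$)
$z = 5$ ($z = 5 \cdot 1 = 5$)
$M{\left(R \right)} = \frac{1}{2} + \frac{R^{2}}{3}$ ($M{\left(R \right)} = \frac{\left(R^{2} + R R\right) + 3}{6} = \frac{\left(R^{2} + R^{2}\right) + 3}{6} = \frac{2 R^{2} + 3}{6} = \frac{3 + 2 R^{2}}{6} = \frac{1}{2} + \frac{R^{2}}{3}$)
$M{\left(\left(z + 3\right)^{2} \right)} b{\left(-5 \right)} = \left(\frac{1}{2} + \frac{\left(\left(5 + 3\right)^{2}\right)^{2}}{3}\right) \left(-3\right) = \left(\frac{1}{2} + \frac{\left(8^{2}\right)^{2}}{3}\right) \left(-3\right) = \left(\frac{1}{2} + \frac{64^{2}}{3}\right) \left(-3\right) = \left(\frac{1}{2} + \frac{1}{3} \cdot 4096\right) \left(-3\right) = \left(\frac{1}{2} + \frac{4096}{3}\right) \left(-3\right) = \frac{8195}{6} \left(-3\right) = - \frac{8195}{2}$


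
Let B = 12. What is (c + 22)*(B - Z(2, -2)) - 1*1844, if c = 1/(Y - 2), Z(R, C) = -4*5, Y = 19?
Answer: -19348/17 ≈ -1138.1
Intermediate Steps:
Z(R, C) = -20
c = 1/17 (c = 1/(19 - 2) = 1/17 ≈ 0.058824)
(c + 22)*(B - Z(2, -2)) - 1*1844 = (1/17 + 22)*(12 - 1*(-20)) - 1*1844 = 375*(12 + 20)/17 - 1844 = (375/17)*32 - 1844 = 12000/17 - 1844 = -19348/17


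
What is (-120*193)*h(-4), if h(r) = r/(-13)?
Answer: -92640/13 ≈ -7126.2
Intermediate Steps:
h(r) = -r/13 (h(r) = r*(-1/13) = -r/13)
(-120*193)*h(-4) = (-120*193)*(-1/13*(-4)) = -23160*4/13 = -92640/13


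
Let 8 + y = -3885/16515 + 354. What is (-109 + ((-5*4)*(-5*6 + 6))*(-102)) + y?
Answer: -53644282/1101 ≈ -48723.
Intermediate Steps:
y = 380687/1101 (y = -8 + (-3885/16515 + 354) = -8 + (-3885*1/16515 + 354) = -8 + (-259/1101 + 354) = -8 + 389495/1101 = 380687/1101 ≈ 345.76)
(-109 + ((-5*4)*(-5*6 + 6))*(-102)) + y = (-109 + ((-5*4)*(-5*6 + 6))*(-102)) + 380687/1101 = (-109 - 20*(-30 + 6)*(-102)) + 380687/1101 = (-109 - 20*(-24)*(-102)) + 380687/1101 = (-109 + 480*(-102)) + 380687/1101 = (-109 - 48960) + 380687/1101 = -49069 + 380687/1101 = -53644282/1101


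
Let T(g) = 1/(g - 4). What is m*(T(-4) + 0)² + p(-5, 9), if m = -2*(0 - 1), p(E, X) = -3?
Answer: -95/32 ≈ -2.9688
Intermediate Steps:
T(g) = 1/(-4 + g)
m = 2 (m = -2*(-1) = 2)
m*(T(-4) + 0)² + p(-5, 9) = 2*(1/(-4 - 4) + 0)² - 3 = 2*(1/(-8) + 0)² - 3 = 2*(-⅛ + 0)² - 3 = 2*(-⅛)² - 3 = 2*(1/64) - 3 = 1/32 - 3 = -95/32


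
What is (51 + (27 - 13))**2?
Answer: 4225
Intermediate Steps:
(51 + (27 - 13))**2 = (51 + 14)**2 = 65**2 = 4225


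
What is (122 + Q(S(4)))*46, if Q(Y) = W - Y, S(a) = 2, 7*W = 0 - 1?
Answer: 38594/7 ≈ 5513.4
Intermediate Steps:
W = -⅐ (W = (0 - 1)/7 = (⅐)*(-1) = -⅐ ≈ -0.14286)
Q(Y) = -⅐ - Y
(122 + Q(S(4)))*46 = (122 + (-⅐ - 1*2))*46 = (122 + (-⅐ - 2))*46 = (122 - 15/7)*46 = (839/7)*46 = 38594/7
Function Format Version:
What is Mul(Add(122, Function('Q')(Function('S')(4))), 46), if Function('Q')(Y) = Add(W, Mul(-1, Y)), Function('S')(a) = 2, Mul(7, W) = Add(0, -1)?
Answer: Rational(38594, 7) ≈ 5513.4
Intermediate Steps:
W = Rational(-1, 7) (W = Mul(Rational(1, 7), Add(0, -1)) = Mul(Rational(1, 7), -1) = Rational(-1, 7) ≈ -0.14286)
Function('Q')(Y) = Add(Rational(-1, 7), Mul(-1, Y))
Mul(Add(122, Function('Q')(Function('S')(4))), 46) = Mul(Add(122, Add(Rational(-1, 7), Mul(-1, 2))), 46) = Mul(Add(122, Add(Rational(-1, 7), -2)), 46) = Mul(Add(122, Rational(-15, 7)), 46) = Mul(Rational(839, 7), 46) = Rational(38594, 7)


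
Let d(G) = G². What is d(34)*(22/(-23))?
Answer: -25432/23 ≈ -1105.7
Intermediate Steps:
d(34)*(22/(-23)) = 34²*(22/(-23)) = 1156*(22*(-1/23)) = 1156*(-22/23) = -25432/23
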